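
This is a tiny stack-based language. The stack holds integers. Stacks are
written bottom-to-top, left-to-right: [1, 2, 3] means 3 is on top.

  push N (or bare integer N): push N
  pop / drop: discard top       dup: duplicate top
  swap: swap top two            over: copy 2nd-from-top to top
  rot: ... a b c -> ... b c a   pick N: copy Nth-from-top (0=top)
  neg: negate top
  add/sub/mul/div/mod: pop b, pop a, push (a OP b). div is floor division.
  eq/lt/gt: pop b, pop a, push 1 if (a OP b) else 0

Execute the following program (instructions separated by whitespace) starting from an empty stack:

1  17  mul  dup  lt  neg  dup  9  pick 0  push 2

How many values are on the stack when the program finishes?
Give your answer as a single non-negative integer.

Answer: 5

Derivation:
After 'push 1': stack = [1] (depth 1)
After 'push 17': stack = [1, 17] (depth 2)
After 'mul': stack = [17] (depth 1)
After 'dup': stack = [17, 17] (depth 2)
After 'lt': stack = [0] (depth 1)
After 'neg': stack = [0] (depth 1)
After 'dup': stack = [0, 0] (depth 2)
After 'push 9': stack = [0, 0, 9] (depth 3)
After 'pick 0': stack = [0, 0, 9, 9] (depth 4)
After 'push 2': stack = [0, 0, 9, 9, 2] (depth 5)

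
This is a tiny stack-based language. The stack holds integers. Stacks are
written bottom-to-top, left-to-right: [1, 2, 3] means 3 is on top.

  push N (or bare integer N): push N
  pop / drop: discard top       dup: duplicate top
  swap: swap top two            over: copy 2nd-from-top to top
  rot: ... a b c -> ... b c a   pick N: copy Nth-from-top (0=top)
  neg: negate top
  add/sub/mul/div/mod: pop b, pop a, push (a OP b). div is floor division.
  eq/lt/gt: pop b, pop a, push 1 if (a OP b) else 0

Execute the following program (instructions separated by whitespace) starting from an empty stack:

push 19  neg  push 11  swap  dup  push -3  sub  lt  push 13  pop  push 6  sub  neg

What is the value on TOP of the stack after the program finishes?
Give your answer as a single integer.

Answer: 5

Derivation:
After 'push 19': [19]
After 'neg': [-19]
After 'push 11': [-19, 11]
After 'swap': [11, -19]
After 'dup': [11, -19, -19]
After 'push -3': [11, -19, -19, -3]
After 'sub': [11, -19, -16]
After 'lt': [11, 1]
After 'push 13': [11, 1, 13]
After 'pop': [11, 1]
After 'push 6': [11, 1, 6]
After 'sub': [11, -5]
After 'neg': [11, 5]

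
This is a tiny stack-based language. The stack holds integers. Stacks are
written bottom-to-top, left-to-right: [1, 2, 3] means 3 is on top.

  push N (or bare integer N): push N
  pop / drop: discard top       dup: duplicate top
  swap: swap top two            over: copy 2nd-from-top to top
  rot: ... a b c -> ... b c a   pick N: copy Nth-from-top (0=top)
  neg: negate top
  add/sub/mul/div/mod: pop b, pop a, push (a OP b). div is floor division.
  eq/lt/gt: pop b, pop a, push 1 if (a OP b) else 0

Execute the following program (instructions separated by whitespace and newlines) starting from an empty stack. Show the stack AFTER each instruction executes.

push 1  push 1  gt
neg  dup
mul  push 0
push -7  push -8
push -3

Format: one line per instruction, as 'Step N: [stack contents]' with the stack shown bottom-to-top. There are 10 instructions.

Step 1: [1]
Step 2: [1, 1]
Step 3: [0]
Step 4: [0]
Step 5: [0, 0]
Step 6: [0]
Step 7: [0, 0]
Step 8: [0, 0, -7]
Step 9: [0, 0, -7, -8]
Step 10: [0, 0, -7, -8, -3]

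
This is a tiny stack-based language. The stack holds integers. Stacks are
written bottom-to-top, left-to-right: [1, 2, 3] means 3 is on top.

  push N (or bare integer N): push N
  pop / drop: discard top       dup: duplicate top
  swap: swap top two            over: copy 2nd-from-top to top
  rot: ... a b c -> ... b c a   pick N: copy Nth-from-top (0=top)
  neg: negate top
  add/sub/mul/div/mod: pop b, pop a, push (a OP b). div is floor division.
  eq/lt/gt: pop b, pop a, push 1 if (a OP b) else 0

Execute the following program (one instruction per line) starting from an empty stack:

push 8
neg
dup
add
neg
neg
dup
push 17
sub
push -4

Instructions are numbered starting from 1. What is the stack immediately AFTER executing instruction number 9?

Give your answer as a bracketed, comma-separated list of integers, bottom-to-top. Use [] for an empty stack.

Answer: [-16, -33]

Derivation:
Step 1 ('push 8'): [8]
Step 2 ('neg'): [-8]
Step 3 ('dup'): [-8, -8]
Step 4 ('add'): [-16]
Step 5 ('neg'): [16]
Step 6 ('neg'): [-16]
Step 7 ('dup'): [-16, -16]
Step 8 ('push 17'): [-16, -16, 17]
Step 9 ('sub'): [-16, -33]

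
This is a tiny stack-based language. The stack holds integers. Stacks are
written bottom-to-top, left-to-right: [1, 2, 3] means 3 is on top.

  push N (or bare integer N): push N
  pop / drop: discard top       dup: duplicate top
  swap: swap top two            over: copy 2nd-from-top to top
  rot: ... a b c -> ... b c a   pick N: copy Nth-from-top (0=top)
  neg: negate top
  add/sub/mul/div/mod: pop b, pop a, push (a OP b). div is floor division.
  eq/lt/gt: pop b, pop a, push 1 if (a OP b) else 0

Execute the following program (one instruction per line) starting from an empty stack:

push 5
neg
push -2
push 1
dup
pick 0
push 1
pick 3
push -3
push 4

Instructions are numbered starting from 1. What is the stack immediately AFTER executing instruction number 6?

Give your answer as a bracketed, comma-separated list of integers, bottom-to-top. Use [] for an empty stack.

Step 1 ('push 5'): [5]
Step 2 ('neg'): [-5]
Step 3 ('push -2'): [-5, -2]
Step 4 ('push 1'): [-5, -2, 1]
Step 5 ('dup'): [-5, -2, 1, 1]
Step 6 ('pick 0'): [-5, -2, 1, 1, 1]

Answer: [-5, -2, 1, 1, 1]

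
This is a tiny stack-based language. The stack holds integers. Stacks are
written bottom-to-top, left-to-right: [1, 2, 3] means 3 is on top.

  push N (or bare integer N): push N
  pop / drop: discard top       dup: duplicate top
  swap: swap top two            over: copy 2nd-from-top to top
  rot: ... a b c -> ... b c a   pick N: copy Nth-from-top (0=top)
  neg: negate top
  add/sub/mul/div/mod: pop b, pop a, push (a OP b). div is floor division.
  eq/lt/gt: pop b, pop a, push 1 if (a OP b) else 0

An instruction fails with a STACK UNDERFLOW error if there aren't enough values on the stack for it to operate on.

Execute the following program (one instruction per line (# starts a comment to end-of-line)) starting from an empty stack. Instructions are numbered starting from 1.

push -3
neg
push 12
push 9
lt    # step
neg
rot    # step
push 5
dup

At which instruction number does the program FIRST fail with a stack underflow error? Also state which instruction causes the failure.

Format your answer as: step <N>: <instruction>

Answer: step 7: rot

Derivation:
Step 1 ('push -3'): stack = [-3], depth = 1
Step 2 ('neg'): stack = [3], depth = 1
Step 3 ('push 12'): stack = [3, 12], depth = 2
Step 4 ('push 9'): stack = [3, 12, 9], depth = 3
Step 5 ('lt'): stack = [3, 0], depth = 2
Step 6 ('neg'): stack = [3, 0], depth = 2
Step 7 ('rot'): needs 3 value(s) but depth is 2 — STACK UNDERFLOW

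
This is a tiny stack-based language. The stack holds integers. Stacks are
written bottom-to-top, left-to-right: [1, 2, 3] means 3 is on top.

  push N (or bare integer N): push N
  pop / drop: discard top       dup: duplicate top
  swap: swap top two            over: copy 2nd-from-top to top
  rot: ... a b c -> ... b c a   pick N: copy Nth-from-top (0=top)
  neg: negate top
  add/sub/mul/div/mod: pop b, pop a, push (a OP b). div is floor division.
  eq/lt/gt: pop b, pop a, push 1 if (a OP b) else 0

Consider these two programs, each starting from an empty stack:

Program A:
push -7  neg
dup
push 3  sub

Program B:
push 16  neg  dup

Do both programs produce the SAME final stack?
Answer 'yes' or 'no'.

Answer: no

Derivation:
Program A trace:
  After 'push -7': [-7]
  After 'neg': [7]
  After 'dup': [7, 7]
  After 'push 3': [7, 7, 3]
  After 'sub': [7, 4]
Program A final stack: [7, 4]

Program B trace:
  After 'push 16': [16]
  After 'neg': [-16]
  After 'dup': [-16, -16]
Program B final stack: [-16, -16]
Same: no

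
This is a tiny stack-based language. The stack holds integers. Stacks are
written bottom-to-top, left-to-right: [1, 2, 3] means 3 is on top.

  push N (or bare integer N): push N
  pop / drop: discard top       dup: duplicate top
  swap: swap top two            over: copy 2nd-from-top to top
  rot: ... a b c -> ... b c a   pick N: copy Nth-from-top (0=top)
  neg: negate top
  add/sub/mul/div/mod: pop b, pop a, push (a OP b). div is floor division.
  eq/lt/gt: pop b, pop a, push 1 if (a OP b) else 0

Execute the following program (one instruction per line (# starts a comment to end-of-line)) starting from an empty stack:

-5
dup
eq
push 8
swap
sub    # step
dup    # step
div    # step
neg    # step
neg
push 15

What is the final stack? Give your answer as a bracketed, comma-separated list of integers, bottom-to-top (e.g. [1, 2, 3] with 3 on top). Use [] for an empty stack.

After 'push -5': [-5]
After 'dup': [-5, -5]
After 'eq': [1]
After 'push 8': [1, 8]
After 'swap': [8, 1]
After 'sub': [7]
After 'dup': [7, 7]
After 'div': [1]
After 'neg': [-1]
After 'neg': [1]
After 'push 15': [1, 15]

Answer: [1, 15]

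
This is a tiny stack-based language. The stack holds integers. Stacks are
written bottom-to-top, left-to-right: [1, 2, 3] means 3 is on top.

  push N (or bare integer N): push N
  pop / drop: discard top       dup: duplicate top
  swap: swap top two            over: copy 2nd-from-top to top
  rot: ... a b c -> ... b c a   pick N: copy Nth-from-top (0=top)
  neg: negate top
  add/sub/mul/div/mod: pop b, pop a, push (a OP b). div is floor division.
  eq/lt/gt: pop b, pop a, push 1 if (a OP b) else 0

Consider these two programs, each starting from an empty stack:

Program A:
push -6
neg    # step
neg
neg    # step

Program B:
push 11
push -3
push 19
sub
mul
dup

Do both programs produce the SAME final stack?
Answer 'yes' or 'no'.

Program A trace:
  After 'push -6': [-6]
  After 'neg': [6]
  After 'neg': [-6]
  After 'neg': [6]
Program A final stack: [6]

Program B trace:
  After 'push 11': [11]
  After 'push -3': [11, -3]
  After 'push 19': [11, -3, 19]
  After 'sub': [11, -22]
  After 'mul': [-242]
  After 'dup': [-242, -242]
Program B final stack: [-242, -242]
Same: no

Answer: no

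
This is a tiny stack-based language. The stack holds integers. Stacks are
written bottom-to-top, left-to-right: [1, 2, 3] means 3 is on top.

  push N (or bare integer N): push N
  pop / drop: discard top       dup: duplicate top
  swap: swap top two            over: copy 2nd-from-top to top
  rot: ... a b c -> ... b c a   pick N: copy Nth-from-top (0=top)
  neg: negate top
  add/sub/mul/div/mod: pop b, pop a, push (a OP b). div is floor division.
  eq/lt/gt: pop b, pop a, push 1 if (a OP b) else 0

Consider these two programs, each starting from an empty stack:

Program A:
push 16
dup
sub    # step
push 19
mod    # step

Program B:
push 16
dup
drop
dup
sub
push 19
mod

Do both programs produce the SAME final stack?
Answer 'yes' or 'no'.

Program A trace:
  After 'push 16': [16]
  After 'dup': [16, 16]
  After 'sub': [0]
  After 'push 19': [0, 19]
  After 'mod': [0]
Program A final stack: [0]

Program B trace:
  After 'push 16': [16]
  After 'dup': [16, 16]
  After 'drop': [16]
  After 'dup': [16, 16]
  After 'sub': [0]
  After 'push 19': [0, 19]
  After 'mod': [0]
Program B final stack: [0]
Same: yes

Answer: yes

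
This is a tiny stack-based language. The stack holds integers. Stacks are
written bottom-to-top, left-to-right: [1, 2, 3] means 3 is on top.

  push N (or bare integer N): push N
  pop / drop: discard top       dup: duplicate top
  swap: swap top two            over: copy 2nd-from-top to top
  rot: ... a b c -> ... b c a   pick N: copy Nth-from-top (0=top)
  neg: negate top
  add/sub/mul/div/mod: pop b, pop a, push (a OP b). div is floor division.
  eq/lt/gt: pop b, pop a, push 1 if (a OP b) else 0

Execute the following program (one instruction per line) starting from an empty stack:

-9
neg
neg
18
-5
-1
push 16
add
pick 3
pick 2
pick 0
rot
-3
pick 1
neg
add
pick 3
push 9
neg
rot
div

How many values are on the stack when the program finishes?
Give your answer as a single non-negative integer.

After 'push -9': stack = [-9] (depth 1)
After 'neg': stack = [9] (depth 1)
After 'neg': stack = [-9] (depth 1)
After 'push 18': stack = [-9, 18] (depth 2)
After 'push -5': stack = [-9, 18, -5] (depth 3)
After 'push -1': stack = [-9, 18, -5, -1] (depth 4)
After 'push 16': stack = [-9, 18, -5, -1, 16] (depth 5)
After 'add': stack = [-9, 18, -5, 15] (depth 4)
After 'pick 3': stack = [-9, 18, -5, 15, -9] (depth 5)
After 'pick 2': stack = [-9, 18, -5, 15, -9, -5] (depth 6)
  ...
After 'rot': stack = [-9, 18, -5, 15, -5, -5, -9] (depth 7)
After 'push -3': stack = [-9, 18, -5, 15, -5, -5, -9, -3] (depth 8)
After 'pick 1': stack = [-9, 18, -5, 15, -5, -5, -9, -3, -9] (depth 9)
After 'neg': stack = [-9, 18, -5, 15, -5, -5, -9, -3, 9] (depth 9)
After 'add': stack = [-9, 18, -5, 15, -5, -5, -9, 6] (depth 8)
After 'pick 3': stack = [-9, 18, -5, 15, -5, -5, -9, 6, -5] (depth 9)
After 'push 9': stack = [-9, 18, -5, 15, -5, -5, -9, 6, -5, 9] (depth 10)
After 'neg': stack = [-9, 18, -5, 15, -5, -5, -9, 6, -5, -9] (depth 10)
After 'rot': stack = [-9, 18, -5, 15, -5, -5, -9, -5, -9, 6] (depth 10)
After 'div': stack = [-9, 18, -5, 15, -5, -5, -9, -5, -2] (depth 9)

Answer: 9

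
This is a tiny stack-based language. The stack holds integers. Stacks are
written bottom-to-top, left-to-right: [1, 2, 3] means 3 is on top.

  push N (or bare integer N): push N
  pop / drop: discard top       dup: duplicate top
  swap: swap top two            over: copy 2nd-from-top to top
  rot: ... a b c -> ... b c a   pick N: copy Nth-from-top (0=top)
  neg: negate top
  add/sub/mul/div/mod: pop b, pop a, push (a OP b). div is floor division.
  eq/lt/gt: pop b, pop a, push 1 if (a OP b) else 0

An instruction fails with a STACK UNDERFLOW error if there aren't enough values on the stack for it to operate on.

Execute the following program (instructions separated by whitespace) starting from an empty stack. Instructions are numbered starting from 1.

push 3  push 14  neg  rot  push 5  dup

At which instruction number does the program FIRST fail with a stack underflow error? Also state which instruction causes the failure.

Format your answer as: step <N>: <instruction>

Step 1 ('push 3'): stack = [3], depth = 1
Step 2 ('push 14'): stack = [3, 14], depth = 2
Step 3 ('neg'): stack = [3, -14], depth = 2
Step 4 ('rot'): needs 3 value(s) but depth is 2 — STACK UNDERFLOW

Answer: step 4: rot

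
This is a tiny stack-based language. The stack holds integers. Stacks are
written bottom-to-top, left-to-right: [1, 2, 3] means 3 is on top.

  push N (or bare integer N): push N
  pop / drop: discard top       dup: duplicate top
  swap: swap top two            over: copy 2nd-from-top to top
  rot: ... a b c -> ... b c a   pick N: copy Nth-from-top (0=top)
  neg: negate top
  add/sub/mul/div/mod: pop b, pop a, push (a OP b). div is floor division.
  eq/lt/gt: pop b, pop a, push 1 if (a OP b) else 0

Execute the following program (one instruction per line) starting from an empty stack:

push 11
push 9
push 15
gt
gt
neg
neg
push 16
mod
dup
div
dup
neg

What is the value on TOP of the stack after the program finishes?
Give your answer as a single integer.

Answer: -1

Derivation:
After 'push 11': [11]
After 'push 9': [11, 9]
After 'push 15': [11, 9, 15]
After 'gt': [11, 0]
After 'gt': [1]
After 'neg': [-1]
After 'neg': [1]
After 'push 16': [1, 16]
After 'mod': [1]
After 'dup': [1, 1]
After 'div': [1]
After 'dup': [1, 1]
After 'neg': [1, -1]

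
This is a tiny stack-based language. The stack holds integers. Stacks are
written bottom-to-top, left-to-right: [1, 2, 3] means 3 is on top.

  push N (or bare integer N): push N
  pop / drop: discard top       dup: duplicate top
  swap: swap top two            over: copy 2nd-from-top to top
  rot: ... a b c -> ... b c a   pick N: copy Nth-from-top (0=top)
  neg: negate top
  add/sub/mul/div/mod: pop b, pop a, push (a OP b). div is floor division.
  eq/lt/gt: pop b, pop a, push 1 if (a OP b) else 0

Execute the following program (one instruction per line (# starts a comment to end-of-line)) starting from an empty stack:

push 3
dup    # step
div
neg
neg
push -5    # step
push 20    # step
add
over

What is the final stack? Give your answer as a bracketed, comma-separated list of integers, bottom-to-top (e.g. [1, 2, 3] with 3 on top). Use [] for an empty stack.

Answer: [1, 15, 1]

Derivation:
After 'push 3': [3]
After 'dup': [3, 3]
After 'div': [1]
After 'neg': [-1]
After 'neg': [1]
After 'push -5': [1, -5]
After 'push 20': [1, -5, 20]
After 'add': [1, 15]
After 'over': [1, 15, 1]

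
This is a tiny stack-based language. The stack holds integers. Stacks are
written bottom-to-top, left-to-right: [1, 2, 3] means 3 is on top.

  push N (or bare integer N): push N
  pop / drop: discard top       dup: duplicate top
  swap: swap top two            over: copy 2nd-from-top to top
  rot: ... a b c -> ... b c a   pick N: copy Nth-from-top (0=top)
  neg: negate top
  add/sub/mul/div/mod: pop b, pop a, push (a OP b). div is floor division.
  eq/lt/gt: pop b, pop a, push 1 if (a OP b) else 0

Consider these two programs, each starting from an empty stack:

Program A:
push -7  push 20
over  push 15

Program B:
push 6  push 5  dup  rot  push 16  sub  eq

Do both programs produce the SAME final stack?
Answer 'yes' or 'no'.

Answer: no

Derivation:
Program A trace:
  After 'push -7': [-7]
  After 'push 20': [-7, 20]
  After 'over': [-7, 20, -7]
  After 'push 15': [-7, 20, -7, 15]
Program A final stack: [-7, 20, -7, 15]

Program B trace:
  After 'push 6': [6]
  After 'push 5': [6, 5]
  After 'dup': [6, 5, 5]
  After 'rot': [5, 5, 6]
  After 'push 16': [5, 5, 6, 16]
  After 'sub': [5, 5, -10]
  After 'eq': [5, 0]
Program B final stack: [5, 0]
Same: no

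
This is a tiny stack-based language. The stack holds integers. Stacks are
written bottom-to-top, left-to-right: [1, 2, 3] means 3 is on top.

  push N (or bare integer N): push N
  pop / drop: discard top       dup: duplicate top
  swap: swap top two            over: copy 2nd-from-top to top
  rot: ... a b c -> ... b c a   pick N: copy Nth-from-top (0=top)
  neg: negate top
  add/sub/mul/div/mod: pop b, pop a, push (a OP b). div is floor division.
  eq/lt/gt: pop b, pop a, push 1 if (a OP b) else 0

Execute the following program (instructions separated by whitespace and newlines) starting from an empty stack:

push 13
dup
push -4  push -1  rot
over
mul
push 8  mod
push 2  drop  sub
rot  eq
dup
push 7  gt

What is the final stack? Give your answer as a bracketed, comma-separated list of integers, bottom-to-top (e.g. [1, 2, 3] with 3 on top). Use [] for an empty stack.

After 'push 13': [13]
After 'dup': [13, 13]
After 'push -4': [13, 13, -4]
After 'push -1': [13, 13, -4, -1]
After 'rot': [13, -4, -1, 13]
After 'over': [13, -4, -1, 13, -1]
After 'mul': [13, -4, -1, -13]
After 'push 8': [13, -4, -1, -13, 8]
After 'mod': [13, -4, -1, 3]
After 'push 2': [13, -4, -1, 3, 2]
After 'drop': [13, -4, -1, 3]
After 'sub': [13, -4, -4]
After 'rot': [-4, -4, 13]
After 'eq': [-4, 0]
After 'dup': [-4, 0, 0]
After 'push 7': [-4, 0, 0, 7]
After 'gt': [-4, 0, 0]

Answer: [-4, 0, 0]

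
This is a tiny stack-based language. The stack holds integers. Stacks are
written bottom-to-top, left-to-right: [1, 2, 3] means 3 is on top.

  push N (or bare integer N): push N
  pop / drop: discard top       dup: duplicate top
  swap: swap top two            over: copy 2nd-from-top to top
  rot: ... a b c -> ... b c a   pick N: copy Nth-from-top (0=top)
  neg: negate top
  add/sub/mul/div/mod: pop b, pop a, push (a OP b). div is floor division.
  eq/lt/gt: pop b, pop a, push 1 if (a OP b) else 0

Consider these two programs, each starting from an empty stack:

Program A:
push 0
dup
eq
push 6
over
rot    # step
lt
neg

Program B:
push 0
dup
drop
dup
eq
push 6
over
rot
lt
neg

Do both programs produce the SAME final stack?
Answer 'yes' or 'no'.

Answer: yes

Derivation:
Program A trace:
  After 'push 0': [0]
  After 'dup': [0, 0]
  After 'eq': [1]
  After 'push 6': [1, 6]
  After 'over': [1, 6, 1]
  After 'rot': [6, 1, 1]
  After 'lt': [6, 0]
  After 'neg': [6, 0]
Program A final stack: [6, 0]

Program B trace:
  After 'push 0': [0]
  After 'dup': [0, 0]
  After 'drop': [0]
  After 'dup': [0, 0]
  After 'eq': [1]
  After 'push 6': [1, 6]
  After 'over': [1, 6, 1]
  After 'rot': [6, 1, 1]
  After 'lt': [6, 0]
  After 'neg': [6, 0]
Program B final stack: [6, 0]
Same: yes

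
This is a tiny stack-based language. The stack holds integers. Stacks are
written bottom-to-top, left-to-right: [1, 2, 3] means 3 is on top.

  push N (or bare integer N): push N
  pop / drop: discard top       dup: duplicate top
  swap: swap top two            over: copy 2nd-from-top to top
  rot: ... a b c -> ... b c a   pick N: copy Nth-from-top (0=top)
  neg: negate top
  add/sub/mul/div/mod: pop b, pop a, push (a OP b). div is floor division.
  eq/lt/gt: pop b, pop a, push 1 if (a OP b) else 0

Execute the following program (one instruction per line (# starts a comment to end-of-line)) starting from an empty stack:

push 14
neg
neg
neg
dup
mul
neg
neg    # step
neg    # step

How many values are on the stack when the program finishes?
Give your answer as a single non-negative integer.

After 'push 14': stack = [14] (depth 1)
After 'neg': stack = [-14] (depth 1)
After 'neg': stack = [14] (depth 1)
After 'neg': stack = [-14] (depth 1)
After 'dup': stack = [-14, -14] (depth 2)
After 'mul': stack = [196] (depth 1)
After 'neg': stack = [-196] (depth 1)
After 'neg': stack = [196] (depth 1)
After 'neg': stack = [-196] (depth 1)

Answer: 1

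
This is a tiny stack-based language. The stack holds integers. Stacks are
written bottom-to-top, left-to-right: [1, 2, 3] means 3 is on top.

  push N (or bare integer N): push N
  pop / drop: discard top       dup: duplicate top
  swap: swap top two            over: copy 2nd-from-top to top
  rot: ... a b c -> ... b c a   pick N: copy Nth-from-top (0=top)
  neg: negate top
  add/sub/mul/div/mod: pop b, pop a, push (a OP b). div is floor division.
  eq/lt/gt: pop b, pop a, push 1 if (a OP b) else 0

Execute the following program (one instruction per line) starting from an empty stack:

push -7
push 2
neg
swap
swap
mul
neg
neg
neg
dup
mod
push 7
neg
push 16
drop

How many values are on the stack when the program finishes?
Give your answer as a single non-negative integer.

Answer: 2

Derivation:
After 'push -7': stack = [-7] (depth 1)
After 'push 2': stack = [-7, 2] (depth 2)
After 'neg': stack = [-7, -2] (depth 2)
After 'swap': stack = [-2, -7] (depth 2)
After 'swap': stack = [-7, -2] (depth 2)
After 'mul': stack = [14] (depth 1)
After 'neg': stack = [-14] (depth 1)
After 'neg': stack = [14] (depth 1)
After 'neg': stack = [-14] (depth 1)
After 'dup': stack = [-14, -14] (depth 2)
After 'mod': stack = [0] (depth 1)
After 'push 7': stack = [0, 7] (depth 2)
After 'neg': stack = [0, -7] (depth 2)
After 'push 16': stack = [0, -7, 16] (depth 3)
After 'drop': stack = [0, -7] (depth 2)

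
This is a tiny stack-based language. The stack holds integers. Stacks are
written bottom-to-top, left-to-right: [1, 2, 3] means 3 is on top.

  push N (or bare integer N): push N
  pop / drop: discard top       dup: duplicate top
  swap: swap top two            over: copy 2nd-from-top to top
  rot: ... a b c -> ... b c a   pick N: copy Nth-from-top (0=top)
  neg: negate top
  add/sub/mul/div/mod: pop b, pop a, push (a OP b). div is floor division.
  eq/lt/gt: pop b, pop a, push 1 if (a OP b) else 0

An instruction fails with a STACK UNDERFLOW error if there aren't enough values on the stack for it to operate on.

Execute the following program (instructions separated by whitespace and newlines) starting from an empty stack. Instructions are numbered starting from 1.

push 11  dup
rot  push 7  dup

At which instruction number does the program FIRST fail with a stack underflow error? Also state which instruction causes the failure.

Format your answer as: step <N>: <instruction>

Answer: step 3: rot

Derivation:
Step 1 ('push 11'): stack = [11], depth = 1
Step 2 ('dup'): stack = [11, 11], depth = 2
Step 3 ('rot'): needs 3 value(s) but depth is 2 — STACK UNDERFLOW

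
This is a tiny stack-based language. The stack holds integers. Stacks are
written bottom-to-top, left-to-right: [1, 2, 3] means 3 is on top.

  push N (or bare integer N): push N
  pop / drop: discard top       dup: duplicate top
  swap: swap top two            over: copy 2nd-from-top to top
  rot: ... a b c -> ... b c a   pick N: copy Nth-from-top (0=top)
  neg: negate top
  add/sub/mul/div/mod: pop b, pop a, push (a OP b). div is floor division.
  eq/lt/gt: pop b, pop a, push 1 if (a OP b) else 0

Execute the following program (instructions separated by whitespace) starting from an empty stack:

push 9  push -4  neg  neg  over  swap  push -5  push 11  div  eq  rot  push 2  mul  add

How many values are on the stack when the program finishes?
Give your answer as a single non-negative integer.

Answer: 2

Derivation:
After 'push 9': stack = [9] (depth 1)
After 'push -4': stack = [9, -4] (depth 2)
After 'neg': stack = [9, 4] (depth 2)
After 'neg': stack = [9, -4] (depth 2)
After 'over': stack = [9, -4, 9] (depth 3)
After 'swap': stack = [9, 9, -4] (depth 3)
After 'push -5': stack = [9, 9, -4, -5] (depth 4)
After 'push 11': stack = [9, 9, -4, -5, 11] (depth 5)
After 'div': stack = [9, 9, -4, -1] (depth 4)
After 'eq': stack = [9, 9, 0] (depth 3)
After 'rot': stack = [9, 0, 9] (depth 3)
After 'push 2': stack = [9, 0, 9, 2] (depth 4)
After 'mul': stack = [9, 0, 18] (depth 3)
After 'add': stack = [9, 18] (depth 2)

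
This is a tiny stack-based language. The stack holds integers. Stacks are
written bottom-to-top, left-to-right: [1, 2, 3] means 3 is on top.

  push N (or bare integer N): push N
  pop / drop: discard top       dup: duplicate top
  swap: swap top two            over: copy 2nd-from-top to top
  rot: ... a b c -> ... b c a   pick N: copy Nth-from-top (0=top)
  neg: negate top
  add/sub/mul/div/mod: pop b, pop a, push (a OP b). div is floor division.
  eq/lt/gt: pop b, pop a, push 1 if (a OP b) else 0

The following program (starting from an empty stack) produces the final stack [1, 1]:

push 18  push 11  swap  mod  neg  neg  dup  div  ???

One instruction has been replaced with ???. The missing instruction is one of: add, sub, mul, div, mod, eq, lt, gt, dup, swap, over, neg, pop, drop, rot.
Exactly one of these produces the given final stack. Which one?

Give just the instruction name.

Stack before ???: [1]
Stack after ???:  [1, 1]
The instruction that transforms [1] -> [1, 1] is: dup

Answer: dup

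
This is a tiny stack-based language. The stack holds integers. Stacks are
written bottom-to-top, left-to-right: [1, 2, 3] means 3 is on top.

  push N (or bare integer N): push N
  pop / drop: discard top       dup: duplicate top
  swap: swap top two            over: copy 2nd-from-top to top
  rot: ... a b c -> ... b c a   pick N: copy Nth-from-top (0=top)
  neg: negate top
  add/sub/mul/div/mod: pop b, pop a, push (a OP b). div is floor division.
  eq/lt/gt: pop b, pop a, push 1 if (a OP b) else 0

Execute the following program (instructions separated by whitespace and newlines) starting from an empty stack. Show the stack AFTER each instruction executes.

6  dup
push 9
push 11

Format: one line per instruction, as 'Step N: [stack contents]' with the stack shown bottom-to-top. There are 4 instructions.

Step 1: [6]
Step 2: [6, 6]
Step 3: [6, 6, 9]
Step 4: [6, 6, 9, 11]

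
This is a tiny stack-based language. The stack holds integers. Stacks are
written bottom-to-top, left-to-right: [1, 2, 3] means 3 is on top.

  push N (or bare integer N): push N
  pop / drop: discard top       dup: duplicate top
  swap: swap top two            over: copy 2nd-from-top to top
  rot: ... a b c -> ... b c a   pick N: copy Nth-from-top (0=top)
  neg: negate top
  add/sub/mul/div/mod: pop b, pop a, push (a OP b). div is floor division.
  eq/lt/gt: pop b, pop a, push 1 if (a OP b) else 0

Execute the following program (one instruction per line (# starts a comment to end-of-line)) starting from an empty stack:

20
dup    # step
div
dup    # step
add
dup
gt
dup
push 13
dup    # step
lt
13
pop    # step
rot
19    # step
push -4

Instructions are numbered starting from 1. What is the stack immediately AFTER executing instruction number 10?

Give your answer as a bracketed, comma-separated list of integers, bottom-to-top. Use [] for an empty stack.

Step 1 ('20'): [20]
Step 2 ('dup'): [20, 20]
Step 3 ('div'): [1]
Step 4 ('dup'): [1, 1]
Step 5 ('add'): [2]
Step 6 ('dup'): [2, 2]
Step 7 ('gt'): [0]
Step 8 ('dup'): [0, 0]
Step 9 ('push 13'): [0, 0, 13]
Step 10 ('dup'): [0, 0, 13, 13]

Answer: [0, 0, 13, 13]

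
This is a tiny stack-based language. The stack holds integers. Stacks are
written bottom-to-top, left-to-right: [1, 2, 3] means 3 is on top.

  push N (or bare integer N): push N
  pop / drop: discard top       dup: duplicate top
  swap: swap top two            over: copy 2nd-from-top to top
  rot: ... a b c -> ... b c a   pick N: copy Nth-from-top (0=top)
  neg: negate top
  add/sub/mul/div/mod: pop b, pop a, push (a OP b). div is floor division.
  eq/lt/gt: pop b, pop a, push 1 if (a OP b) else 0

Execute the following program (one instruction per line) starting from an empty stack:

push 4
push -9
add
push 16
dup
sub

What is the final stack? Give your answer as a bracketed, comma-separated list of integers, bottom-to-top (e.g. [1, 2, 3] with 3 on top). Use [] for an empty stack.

Answer: [-5, 0]

Derivation:
After 'push 4': [4]
After 'push -9': [4, -9]
After 'add': [-5]
After 'push 16': [-5, 16]
After 'dup': [-5, 16, 16]
After 'sub': [-5, 0]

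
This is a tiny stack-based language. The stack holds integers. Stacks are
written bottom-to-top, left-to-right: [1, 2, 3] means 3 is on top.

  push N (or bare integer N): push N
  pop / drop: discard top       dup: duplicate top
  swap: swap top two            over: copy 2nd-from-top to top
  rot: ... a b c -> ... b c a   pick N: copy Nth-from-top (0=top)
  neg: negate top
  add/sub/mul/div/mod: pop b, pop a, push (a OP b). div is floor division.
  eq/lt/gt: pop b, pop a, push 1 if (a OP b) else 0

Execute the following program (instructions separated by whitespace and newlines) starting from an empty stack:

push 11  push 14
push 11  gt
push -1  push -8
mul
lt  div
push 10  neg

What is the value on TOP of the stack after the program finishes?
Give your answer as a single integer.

Answer: -10

Derivation:
After 'push 11': [11]
After 'push 14': [11, 14]
After 'push 11': [11, 14, 11]
After 'gt': [11, 1]
After 'push -1': [11, 1, -1]
After 'push -8': [11, 1, -1, -8]
After 'mul': [11, 1, 8]
After 'lt': [11, 1]
After 'div': [11]
After 'push 10': [11, 10]
After 'neg': [11, -10]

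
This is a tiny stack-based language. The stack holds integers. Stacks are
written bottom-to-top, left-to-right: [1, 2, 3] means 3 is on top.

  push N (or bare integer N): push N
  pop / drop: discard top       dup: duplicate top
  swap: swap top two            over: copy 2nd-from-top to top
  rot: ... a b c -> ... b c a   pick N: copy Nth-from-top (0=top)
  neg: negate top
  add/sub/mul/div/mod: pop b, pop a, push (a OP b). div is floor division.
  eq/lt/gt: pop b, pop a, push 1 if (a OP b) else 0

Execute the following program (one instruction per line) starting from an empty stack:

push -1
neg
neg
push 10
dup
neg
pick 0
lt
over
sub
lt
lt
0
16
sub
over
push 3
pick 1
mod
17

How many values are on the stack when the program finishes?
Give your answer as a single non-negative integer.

Answer: 5

Derivation:
After 'push -1': stack = [-1] (depth 1)
After 'neg': stack = [1] (depth 1)
After 'neg': stack = [-1] (depth 1)
After 'push 10': stack = [-1, 10] (depth 2)
After 'dup': stack = [-1, 10, 10] (depth 3)
After 'neg': stack = [-1, 10, -10] (depth 3)
After 'pick 0': stack = [-1, 10, -10, -10] (depth 4)
After 'lt': stack = [-1, 10, 0] (depth 3)
After 'over': stack = [-1, 10, 0, 10] (depth 4)
After 'sub': stack = [-1, 10, -10] (depth 3)
After 'lt': stack = [-1, 0] (depth 2)
After 'lt': stack = [1] (depth 1)
After 'push 0': stack = [1, 0] (depth 2)
After 'push 16': stack = [1, 0, 16] (depth 3)
After 'sub': stack = [1, -16] (depth 2)
After 'over': stack = [1, -16, 1] (depth 3)
After 'push 3': stack = [1, -16, 1, 3] (depth 4)
After 'pick 1': stack = [1, -16, 1, 3, 1] (depth 5)
After 'mod': stack = [1, -16, 1, 0] (depth 4)
After 'push 17': stack = [1, -16, 1, 0, 17] (depth 5)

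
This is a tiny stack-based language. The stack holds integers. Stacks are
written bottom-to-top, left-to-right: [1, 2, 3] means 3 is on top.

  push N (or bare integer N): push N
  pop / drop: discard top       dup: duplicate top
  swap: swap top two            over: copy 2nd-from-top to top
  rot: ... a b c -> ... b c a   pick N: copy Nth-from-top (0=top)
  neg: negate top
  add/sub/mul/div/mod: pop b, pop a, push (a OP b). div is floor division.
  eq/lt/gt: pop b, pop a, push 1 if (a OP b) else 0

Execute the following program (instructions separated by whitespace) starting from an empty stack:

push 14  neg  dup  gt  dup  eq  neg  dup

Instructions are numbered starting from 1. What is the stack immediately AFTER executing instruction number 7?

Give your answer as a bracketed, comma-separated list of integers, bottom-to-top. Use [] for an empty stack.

Answer: [-1]

Derivation:
Step 1 ('push 14'): [14]
Step 2 ('neg'): [-14]
Step 3 ('dup'): [-14, -14]
Step 4 ('gt'): [0]
Step 5 ('dup'): [0, 0]
Step 6 ('eq'): [1]
Step 7 ('neg'): [-1]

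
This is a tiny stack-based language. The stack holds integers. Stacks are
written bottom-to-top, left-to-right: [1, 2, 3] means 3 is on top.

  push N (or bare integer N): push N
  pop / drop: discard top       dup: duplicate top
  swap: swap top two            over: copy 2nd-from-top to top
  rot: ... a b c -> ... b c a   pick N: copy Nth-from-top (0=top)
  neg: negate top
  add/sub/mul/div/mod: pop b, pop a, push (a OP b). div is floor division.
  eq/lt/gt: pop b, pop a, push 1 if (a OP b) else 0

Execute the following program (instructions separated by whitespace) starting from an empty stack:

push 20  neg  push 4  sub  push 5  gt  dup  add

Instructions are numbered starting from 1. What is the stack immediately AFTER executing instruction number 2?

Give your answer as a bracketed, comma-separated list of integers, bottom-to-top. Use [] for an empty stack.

Step 1 ('push 20'): [20]
Step 2 ('neg'): [-20]

Answer: [-20]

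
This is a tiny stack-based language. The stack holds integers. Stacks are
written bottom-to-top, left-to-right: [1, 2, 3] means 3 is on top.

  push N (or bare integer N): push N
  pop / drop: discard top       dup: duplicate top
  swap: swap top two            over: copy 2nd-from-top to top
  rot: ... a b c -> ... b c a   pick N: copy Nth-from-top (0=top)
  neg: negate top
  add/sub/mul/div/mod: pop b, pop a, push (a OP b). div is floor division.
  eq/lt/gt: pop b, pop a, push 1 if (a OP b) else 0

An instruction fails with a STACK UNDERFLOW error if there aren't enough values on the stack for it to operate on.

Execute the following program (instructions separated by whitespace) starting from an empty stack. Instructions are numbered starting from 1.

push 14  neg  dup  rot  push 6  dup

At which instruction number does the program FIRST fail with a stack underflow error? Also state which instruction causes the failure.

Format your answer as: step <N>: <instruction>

Step 1 ('push 14'): stack = [14], depth = 1
Step 2 ('neg'): stack = [-14], depth = 1
Step 3 ('dup'): stack = [-14, -14], depth = 2
Step 4 ('rot'): needs 3 value(s) but depth is 2 — STACK UNDERFLOW

Answer: step 4: rot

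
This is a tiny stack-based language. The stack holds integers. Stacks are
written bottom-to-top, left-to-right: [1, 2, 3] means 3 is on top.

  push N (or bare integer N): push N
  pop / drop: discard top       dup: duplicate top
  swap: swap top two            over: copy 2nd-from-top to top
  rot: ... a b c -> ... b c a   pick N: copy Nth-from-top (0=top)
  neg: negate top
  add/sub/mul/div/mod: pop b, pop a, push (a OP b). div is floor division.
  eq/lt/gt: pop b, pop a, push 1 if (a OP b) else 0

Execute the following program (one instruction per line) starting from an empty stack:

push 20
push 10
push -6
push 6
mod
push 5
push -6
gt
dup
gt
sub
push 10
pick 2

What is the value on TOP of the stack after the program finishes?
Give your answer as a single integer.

Answer: 10

Derivation:
After 'push 20': [20]
After 'push 10': [20, 10]
After 'push -6': [20, 10, -6]
After 'push 6': [20, 10, -6, 6]
After 'mod': [20, 10, 0]
After 'push 5': [20, 10, 0, 5]
After 'push -6': [20, 10, 0, 5, -6]
After 'gt': [20, 10, 0, 1]
After 'dup': [20, 10, 0, 1, 1]
After 'gt': [20, 10, 0, 0]
After 'sub': [20, 10, 0]
After 'push 10': [20, 10, 0, 10]
After 'pick 2': [20, 10, 0, 10, 10]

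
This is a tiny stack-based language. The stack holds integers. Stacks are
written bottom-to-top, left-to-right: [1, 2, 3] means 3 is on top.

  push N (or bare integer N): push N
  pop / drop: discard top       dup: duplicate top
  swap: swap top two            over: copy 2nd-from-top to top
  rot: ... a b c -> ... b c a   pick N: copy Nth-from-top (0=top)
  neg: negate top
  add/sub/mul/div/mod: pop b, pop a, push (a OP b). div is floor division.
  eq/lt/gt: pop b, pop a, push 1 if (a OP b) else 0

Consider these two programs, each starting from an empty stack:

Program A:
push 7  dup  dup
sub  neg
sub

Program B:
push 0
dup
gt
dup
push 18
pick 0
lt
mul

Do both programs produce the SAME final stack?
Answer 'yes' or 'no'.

Answer: no

Derivation:
Program A trace:
  After 'push 7': [7]
  After 'dup': [7, 7]
  After 'dup': [7, 7, 7]
  After 'sub': [7, 0]
  After 'neg': [7, 0]
  After 'sub': [7]
Program A final stack: [7]

Program B trace:
  After 'push 0': [0]
  After 'dup': [0, 0]
  After 'gt': [0]
  After 'dup': [0, 0]
  After 'push 18': [0, 0, 18]
  After 'pick 0': [0, 0, 18, 18]
  After 'lt': [0, 0, 0]
  After 'mul': [0, 0]
Program B final stack: [0, 0]
Same: no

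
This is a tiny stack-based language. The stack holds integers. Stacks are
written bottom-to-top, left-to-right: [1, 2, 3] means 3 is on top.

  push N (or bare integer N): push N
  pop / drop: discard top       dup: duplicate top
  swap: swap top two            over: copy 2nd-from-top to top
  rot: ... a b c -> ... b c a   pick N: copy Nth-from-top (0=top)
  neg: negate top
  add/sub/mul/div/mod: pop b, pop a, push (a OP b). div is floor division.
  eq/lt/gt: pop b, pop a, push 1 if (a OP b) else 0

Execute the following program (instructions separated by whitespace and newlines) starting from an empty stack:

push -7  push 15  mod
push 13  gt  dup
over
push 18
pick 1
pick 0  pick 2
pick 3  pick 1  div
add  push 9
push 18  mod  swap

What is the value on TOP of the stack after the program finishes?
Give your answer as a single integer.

Answer: 19

Derivation:
After 'push -7': [-7]
After 'push 15': [-7, 15]
After 'mod': [8]
After 'push 13': [8, 13]
After 'gt': [0]
After 'dup': [0, 0]
After 'over': [0, 0, 0]
After 'push 18': [0, 0, 0, 18]
After 'pick 1': [0, 0, 0, 18, 0]
After 'pick 0': [0, 0, 0, 18, 0, 0]
After 'pick 2': [0, 0, 0, 18, 0, 0, 18]
After 'pick 3': [0, 0, 0, 18, 0, 0, 18, 18]
After 'pick 1': [0, 0, 0, 18, 0, 0, 18, 18, 18]
After 'div': [0, 0, 0, 18, 0, 0, 18, 1]
After 'add': [0, 0, 0, 18, 0, 0, 19]
After 'push 9': [0, 0, 0, 18, 0, 0, 19, 9]
After 'push 18': [0, 0, 0, 18, 0, 0, 19, 9, 18]
After 'mod': [0, 0, 0, 18, 0, 0, 19, 9]
After 'swap': [0, 0, 0, 18, 0, 0, 9, 19]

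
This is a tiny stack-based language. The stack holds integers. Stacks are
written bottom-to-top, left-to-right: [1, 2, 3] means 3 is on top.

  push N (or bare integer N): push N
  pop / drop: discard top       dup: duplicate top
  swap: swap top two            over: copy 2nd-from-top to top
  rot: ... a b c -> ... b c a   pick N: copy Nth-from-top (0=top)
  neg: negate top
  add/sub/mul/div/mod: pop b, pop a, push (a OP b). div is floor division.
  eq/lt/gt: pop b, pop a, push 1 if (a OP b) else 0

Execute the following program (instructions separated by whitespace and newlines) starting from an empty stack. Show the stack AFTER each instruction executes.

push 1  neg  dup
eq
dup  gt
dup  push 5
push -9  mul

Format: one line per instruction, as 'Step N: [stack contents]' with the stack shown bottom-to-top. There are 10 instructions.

Step 1: [1]
Step 2: [-1]
Step 3: [-1, -1]
Step 4: [1]
Step 5: [1, 1]
Step 6: [0]
Step 7: [0, 0]
Step 8: [0, 0, 5]
Step 9: [0, 0, 5, -9]
Step 10: [0, 0, -45]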